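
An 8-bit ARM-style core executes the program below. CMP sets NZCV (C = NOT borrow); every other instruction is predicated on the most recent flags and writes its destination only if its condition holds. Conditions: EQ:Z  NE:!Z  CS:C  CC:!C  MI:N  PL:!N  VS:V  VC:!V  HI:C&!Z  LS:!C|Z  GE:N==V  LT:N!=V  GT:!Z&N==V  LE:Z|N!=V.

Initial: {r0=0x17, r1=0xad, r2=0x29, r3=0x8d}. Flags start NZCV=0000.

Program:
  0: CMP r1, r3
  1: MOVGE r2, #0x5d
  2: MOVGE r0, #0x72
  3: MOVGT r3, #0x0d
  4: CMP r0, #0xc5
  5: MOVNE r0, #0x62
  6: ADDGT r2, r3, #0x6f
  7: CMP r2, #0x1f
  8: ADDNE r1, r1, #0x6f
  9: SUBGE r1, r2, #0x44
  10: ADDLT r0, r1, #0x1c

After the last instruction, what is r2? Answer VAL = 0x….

VAL = 0x7c

0: ✓ CMP  NZCV=0010
1: ✓ MOVGE  r2←0x5d
2: ✓ MOVGE  r0←0x72
3: ✓ MOVGT  r3←0x0d
4: ✓ CMP  NZCV=1001
5: ✓ MOVNE  r0←0x62
6: ✓ ADDGT  r2←0x7c
7: ✓ CMP  NZCV=0010
8: ✓ ADDNE  r1←0x1c
9: ✓ SUBGE  r1←0x38
10: · ADDLT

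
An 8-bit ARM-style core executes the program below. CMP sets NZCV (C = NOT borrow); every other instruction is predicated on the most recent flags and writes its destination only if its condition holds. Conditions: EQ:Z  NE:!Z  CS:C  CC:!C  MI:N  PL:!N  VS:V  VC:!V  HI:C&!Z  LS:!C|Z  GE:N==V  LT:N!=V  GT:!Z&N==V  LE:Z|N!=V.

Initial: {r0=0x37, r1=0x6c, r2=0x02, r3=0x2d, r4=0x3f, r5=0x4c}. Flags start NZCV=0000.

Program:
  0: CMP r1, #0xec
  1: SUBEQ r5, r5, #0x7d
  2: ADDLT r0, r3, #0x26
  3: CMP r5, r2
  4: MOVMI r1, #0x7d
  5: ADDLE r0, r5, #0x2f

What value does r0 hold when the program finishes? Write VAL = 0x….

VAL = 0x37

[0] flags=1001 → (cmp)
[1] flags=1001 EQ?F → skip
[2] flags=1001 LT?F → skip
[3] flags=0010 → (cmp)
[4] flags=0010 MI?F → skip
[5] flags=0010 LE?F → skip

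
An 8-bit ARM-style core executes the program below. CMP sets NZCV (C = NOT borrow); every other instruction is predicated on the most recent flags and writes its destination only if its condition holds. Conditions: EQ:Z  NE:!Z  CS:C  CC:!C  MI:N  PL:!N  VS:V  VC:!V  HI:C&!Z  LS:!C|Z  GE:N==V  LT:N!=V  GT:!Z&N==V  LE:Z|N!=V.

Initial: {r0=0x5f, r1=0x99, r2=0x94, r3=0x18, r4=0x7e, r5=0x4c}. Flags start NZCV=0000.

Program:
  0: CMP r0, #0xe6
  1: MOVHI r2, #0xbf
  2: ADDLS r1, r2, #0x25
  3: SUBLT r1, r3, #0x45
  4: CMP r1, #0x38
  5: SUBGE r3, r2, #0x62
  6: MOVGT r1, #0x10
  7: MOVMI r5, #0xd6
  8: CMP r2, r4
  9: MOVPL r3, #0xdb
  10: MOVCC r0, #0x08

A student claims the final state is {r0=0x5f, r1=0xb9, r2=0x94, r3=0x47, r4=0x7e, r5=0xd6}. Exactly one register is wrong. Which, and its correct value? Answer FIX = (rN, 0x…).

FIX = (r3, 0xdb)

[0] flags=0000 → (cmp)
[1] flags=0000 HI?F → skip
[2] flags=0000 LS?T → r1=0xb9
[3] flags=0000 LT?F → skip
[4] flags=1010 → (cmp)
[5] flags=1010 GE?F → skip
[6] flags=1010 GT?F → skip
[7] flags=1010 MI?T → r5=0xd6
[8] flags=0011 → (cmp)
[9] flags=0011 PL?T → r3=0xdb
[10] flags=0011 CC?F → skip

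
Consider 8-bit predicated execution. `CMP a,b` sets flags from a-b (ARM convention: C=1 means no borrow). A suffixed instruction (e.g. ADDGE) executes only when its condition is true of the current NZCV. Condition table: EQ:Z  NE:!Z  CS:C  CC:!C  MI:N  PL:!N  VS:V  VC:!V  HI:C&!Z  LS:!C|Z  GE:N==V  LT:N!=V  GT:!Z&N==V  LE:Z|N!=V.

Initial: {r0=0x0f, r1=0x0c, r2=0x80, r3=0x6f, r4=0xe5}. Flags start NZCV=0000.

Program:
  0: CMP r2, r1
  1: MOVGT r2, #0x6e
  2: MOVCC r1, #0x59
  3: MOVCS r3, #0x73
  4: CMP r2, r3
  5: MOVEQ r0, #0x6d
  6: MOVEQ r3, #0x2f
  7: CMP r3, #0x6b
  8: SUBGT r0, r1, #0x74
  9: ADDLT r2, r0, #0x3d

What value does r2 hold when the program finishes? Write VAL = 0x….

0: ✓ CMP  NZCV=0011
1: · MOVGT
2: · MOVCC
3: ✓ MOVCS  r3←0x73
4: ✓ CMP  NZCV=0011
5: · MOVEQ
6: · MOVEQ
7: ✓ CMP  NZCV=0010
8: ✓ SUBGT  r0←0x98
9: · ADDLT

VAL = 0x80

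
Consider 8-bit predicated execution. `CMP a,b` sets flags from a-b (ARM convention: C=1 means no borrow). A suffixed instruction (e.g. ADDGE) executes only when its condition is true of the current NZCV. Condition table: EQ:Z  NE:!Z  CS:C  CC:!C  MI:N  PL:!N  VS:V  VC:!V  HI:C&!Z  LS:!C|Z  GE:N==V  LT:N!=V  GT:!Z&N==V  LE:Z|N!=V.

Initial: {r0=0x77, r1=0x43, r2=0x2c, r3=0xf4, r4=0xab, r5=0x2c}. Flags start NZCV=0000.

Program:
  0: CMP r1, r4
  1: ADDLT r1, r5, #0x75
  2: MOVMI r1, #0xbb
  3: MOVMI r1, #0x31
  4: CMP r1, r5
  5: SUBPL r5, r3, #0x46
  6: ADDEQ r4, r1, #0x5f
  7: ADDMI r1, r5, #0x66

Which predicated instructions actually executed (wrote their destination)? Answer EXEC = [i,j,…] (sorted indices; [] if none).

0: ✓ CMP  NZCV=1001
1: · ADDLT
2: ✓ MOVMI  r1←0xbb
3: ✓ MOVMI  r1←0x31
4: ✓ CMP  NZCV=0010
5: ✓ SUBPL  r5←0xae
6: · ADDEQ
7: · ADDMI

EXEC = [2,3,5]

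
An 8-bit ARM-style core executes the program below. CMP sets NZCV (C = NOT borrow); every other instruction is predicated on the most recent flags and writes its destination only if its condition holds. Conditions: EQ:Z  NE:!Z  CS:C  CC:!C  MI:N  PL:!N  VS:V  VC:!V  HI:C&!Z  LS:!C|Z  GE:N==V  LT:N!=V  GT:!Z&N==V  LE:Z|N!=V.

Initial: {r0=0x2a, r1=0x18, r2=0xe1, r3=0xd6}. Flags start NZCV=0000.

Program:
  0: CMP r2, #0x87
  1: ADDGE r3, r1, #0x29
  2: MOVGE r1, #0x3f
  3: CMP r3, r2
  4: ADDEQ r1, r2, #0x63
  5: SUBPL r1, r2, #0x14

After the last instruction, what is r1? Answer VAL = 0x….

VAL = 0xcd

[0] flags=0010 → (cmp)
[1] flags=0010 GE?T → r3=0x41
[2] flags=0010 GE?T → r1=0x3f
[3] flags=0000 → (cmp)
[4] flags=0000 EQ?F → skip
[5] flags=0000 PL?T → r1=0xcd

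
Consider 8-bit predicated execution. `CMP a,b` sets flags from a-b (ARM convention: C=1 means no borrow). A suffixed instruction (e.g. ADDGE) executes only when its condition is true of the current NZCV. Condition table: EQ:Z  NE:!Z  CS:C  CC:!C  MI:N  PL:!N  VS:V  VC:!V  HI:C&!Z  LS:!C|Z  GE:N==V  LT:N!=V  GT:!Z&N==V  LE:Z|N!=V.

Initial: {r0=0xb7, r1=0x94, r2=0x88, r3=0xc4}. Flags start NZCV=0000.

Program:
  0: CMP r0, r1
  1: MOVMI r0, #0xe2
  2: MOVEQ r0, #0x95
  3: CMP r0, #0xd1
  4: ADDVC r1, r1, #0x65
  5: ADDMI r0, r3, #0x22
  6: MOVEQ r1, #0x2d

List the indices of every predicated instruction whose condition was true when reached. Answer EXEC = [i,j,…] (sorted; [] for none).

EXEC = [4,5]

0: ✓ CMP  NZCV=0010
1: · MOVMI
2: · MOVEQ
3: ✓ CMP  NZCV=1000
4: ✓ ADDVC  r1←0xf9
5: ✓ ADDMI  r0←0xe6
6: · MOVEQ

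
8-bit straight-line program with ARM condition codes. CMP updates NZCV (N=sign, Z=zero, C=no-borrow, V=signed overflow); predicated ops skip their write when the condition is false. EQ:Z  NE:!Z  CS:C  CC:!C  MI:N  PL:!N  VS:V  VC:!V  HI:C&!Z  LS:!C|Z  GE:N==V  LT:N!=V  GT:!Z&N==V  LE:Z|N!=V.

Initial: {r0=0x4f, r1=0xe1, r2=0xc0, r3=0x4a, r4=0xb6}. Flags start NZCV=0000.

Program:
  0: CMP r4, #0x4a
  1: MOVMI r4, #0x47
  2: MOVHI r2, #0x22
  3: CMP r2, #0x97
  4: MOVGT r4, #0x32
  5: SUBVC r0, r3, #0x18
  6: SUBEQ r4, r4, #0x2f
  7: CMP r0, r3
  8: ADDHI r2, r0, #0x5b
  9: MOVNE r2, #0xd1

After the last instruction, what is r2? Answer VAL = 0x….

[0] flags=0011 → (cmp)
[1] flags=0011 MI?F → skip
[2] flags=0011 HI?T → r2=0x22
[3] flags=1001 → (cmp)
[4] flags=1001 GT?T → r4=0x32
[5] flags=1001 VC?F → skip
[6] flags=1001 EQ?F → skip
[7] flags=0010 → (cmp)
[8] flags=0010 HI?T → r2=0xaa
[9] flags=0010 NE?T → r2=0xd1

VAL = 0xd1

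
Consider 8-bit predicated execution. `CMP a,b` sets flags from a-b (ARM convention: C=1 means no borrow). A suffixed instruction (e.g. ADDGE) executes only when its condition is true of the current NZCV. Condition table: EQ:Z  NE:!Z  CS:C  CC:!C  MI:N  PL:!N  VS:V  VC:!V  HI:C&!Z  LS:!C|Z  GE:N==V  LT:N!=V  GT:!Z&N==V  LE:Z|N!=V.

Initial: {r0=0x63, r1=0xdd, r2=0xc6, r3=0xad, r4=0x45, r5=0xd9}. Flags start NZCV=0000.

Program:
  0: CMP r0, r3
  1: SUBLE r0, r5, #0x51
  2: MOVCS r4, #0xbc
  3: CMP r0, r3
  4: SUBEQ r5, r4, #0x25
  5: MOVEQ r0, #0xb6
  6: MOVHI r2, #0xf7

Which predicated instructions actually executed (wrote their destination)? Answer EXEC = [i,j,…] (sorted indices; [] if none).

EXEC = []

0: ✓ CMP  NZCV=1001
1: · SUBLE
2: · MOVCS
3: ✓ CMP  NZCV=1001
4: · SUBEQ
5: · MOVEQ
6: · MOVHI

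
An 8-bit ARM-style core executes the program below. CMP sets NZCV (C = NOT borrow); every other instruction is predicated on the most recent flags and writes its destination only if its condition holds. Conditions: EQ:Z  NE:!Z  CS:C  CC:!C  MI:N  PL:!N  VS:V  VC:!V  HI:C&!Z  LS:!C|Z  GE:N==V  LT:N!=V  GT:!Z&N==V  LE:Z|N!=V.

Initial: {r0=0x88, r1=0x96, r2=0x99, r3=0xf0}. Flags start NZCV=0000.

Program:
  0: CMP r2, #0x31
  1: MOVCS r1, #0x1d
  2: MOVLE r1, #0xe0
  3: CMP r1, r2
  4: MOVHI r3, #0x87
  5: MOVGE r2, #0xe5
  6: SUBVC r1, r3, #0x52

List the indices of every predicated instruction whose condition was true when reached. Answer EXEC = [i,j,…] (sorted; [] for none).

EXEC = [1,2,4,5,6]

[0] flags=0011 → (cmp)
[1] flags=0011 CS?T → r1=0x1d
[2] flags=0011 LE?T → r1=0xe0
[3] flags=0010 → (cmp)
[4] flags=0010 HI?T → r3=0x87
[5] flags=0010 GE?T → r2=0xe5
[6] flags=0010 VC?T → r1=0x35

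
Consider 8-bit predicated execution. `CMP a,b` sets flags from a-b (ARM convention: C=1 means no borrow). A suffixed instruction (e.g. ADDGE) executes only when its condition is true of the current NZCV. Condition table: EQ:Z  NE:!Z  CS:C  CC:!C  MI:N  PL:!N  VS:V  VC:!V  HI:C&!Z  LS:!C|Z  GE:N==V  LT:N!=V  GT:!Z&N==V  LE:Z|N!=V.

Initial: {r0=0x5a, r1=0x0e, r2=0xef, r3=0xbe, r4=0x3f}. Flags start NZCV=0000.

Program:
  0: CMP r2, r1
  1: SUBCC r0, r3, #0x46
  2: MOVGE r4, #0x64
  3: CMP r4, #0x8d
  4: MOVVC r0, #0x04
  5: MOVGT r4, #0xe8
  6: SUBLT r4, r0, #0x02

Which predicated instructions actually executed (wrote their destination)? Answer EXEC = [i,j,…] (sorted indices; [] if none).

EXEC = [5]

[0] flags=1010 → (cmp)
[1] flags=1010 CC?F → skip
[2] flags=1010 GE?F → skip
[3] flags=1001 → (cmp)
[4] flags=1001 VC?F → skip
[5] flags=1001 GT?T → r4=0xe8
[6] flags=1001 LT?F → skip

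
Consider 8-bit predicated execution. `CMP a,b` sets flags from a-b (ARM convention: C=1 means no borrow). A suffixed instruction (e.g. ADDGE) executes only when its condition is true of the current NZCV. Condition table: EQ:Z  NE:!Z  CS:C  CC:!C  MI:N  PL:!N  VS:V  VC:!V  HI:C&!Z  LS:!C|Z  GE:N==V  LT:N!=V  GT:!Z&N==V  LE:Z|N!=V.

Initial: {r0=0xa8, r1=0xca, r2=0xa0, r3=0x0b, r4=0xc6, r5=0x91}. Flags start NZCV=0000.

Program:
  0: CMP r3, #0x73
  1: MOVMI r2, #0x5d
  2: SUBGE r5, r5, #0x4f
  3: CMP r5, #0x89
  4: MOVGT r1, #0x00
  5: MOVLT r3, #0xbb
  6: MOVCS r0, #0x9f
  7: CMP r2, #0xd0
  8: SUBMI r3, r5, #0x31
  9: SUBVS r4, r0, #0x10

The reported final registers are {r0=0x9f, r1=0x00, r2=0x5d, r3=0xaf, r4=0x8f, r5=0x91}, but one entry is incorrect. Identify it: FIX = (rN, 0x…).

[0] flags=1000 → (cmp)
[1] flags=1000 MI?T → r2=0x5d
[2] flags=1000 GE?F → skip
[3] flags=0010 → (cmp)
[4] flags=0010 GT?T → r1=0x00
[5] flags=0010 LT?F → skip
[6] flags=0010 CS?T → r0=0x9f
[7] flags=1001 → (cmp)
[8] flags=1001 MI?T → r3=0x60
[9] flags=1001 VS?T → r4=0x8f

FIX = (r3, 0x60)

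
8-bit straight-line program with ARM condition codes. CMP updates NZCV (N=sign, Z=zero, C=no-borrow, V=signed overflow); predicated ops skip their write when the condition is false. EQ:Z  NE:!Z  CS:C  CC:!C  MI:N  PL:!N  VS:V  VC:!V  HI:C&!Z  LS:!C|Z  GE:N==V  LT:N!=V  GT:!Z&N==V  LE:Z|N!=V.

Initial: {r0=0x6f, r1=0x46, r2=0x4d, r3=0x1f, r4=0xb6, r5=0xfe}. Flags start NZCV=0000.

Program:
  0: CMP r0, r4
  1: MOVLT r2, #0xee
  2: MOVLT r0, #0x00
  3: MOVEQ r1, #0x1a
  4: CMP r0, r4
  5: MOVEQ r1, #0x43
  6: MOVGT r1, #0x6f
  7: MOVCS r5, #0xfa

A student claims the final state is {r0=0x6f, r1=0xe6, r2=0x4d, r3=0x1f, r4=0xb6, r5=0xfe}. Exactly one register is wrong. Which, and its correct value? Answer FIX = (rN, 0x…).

FIX = (r1, 0x6f)

0: ✓ CMP  NZCV=1001
1: · MOVLT
2: · MOVLT
3: · MOVEQ
4: ✓ CMP  NZCV=1001
5: · MOVEQ
6: ✓ MOVGT  r1←0x6f
7: · MOVCS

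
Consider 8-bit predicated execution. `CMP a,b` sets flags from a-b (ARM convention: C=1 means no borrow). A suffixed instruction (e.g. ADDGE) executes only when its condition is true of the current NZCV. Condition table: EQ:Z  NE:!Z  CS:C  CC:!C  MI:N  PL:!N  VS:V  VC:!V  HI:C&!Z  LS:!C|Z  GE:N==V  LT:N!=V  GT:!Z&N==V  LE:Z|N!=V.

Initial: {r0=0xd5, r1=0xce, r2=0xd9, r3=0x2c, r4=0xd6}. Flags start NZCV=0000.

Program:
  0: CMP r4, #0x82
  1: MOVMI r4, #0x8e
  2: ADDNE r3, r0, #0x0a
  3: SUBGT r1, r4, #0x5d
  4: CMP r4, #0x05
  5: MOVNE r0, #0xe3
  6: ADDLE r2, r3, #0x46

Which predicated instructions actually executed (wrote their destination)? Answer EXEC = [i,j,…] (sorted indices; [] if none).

[0] flags=0010 → (cmp)
[1] flags=0010 MI?F → skip
[2] flags=0010 NE?T → r3=0xdf
[3] flags=0010 GT?T → r1=0x79
[4] flags=1010 → (cmp)
[5] flags=1010 NE?T → r0=0xe3
[6] flags=1010 LE?T → r2=0x25

EXEC = [2,3,5,6]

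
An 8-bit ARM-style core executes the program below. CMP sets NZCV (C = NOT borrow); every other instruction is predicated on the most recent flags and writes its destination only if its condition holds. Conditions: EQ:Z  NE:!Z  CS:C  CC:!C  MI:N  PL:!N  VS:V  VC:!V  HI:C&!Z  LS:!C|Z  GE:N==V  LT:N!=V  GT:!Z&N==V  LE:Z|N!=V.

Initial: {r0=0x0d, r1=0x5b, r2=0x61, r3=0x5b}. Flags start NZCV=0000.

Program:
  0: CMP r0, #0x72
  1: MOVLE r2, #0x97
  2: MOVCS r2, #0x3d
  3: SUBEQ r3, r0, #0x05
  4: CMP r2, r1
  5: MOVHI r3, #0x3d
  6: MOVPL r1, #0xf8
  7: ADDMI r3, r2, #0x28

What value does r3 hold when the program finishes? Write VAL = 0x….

VAL = 0x3d

0: ✓ CMP  NZCV=1000
1: ✓ MOVLE  r2←0x97
2: · MOVCS
3: · SUBEQ
4: ✓ CMP  NZCV=0011
5: ✓ MOVHI  r3←0x3d
6: ✓ MOVPL  r1←0xf8
7: · ADDMI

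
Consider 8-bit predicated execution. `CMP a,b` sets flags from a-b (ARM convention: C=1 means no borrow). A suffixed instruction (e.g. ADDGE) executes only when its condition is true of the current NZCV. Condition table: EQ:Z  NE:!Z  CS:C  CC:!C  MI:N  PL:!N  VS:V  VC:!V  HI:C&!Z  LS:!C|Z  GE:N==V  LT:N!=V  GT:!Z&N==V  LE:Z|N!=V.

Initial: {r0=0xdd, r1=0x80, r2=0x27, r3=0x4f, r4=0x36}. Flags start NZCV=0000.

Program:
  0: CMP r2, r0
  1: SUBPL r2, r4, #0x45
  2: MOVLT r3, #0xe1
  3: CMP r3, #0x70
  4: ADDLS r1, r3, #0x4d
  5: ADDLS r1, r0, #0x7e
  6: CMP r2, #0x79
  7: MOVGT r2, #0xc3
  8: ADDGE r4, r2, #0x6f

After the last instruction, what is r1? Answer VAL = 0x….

VAL = 0x5b

0: ✓ CMP  NZCV=0000
1: ✓ SUBPL  r2←0xf1
2: · MOVLT
3: ✓ CMP  NZCV=1000
4: ✓ ADDLS  r1←0x9c
5: ✓ ADDLS  r1←0x5b
6: ✓ CMP  NZCV=0011
7: · MOVGT
8: · ADDGE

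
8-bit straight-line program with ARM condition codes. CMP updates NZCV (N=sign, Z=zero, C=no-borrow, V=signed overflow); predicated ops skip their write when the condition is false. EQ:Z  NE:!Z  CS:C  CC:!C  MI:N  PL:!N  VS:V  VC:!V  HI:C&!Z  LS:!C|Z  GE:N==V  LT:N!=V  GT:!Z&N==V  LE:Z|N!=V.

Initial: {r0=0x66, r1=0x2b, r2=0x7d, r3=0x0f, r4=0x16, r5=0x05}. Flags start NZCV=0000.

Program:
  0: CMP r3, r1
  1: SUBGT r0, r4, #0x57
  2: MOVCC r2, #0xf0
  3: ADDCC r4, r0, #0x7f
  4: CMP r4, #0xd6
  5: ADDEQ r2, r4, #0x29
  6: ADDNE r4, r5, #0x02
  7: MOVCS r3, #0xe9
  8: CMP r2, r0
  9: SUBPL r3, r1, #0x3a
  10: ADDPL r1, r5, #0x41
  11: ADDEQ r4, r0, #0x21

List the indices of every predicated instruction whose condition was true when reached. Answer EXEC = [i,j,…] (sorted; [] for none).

EXEC = [2,3,6,7]

[0] flags=1000 → (cmp)
[1] flags=1000 GT?F → skip
[2] flags=1000 CC?T → r2=0xf0
[3] flags=1000 CC?T → r4=0xe5
[4] flags=0010 → (cmp)
[5] flags=0010 EQ?F → skip
[6] flags=0010 NE?T → r4=0x07
[7] flags=0010 CS?T → r3=0xe9
[8] flags=1010 → (cmp)
[9] flags=1010 PL?F → skip
[10] flags=1010 PL?F → skip
[11] flags=1010 EQ?F → skip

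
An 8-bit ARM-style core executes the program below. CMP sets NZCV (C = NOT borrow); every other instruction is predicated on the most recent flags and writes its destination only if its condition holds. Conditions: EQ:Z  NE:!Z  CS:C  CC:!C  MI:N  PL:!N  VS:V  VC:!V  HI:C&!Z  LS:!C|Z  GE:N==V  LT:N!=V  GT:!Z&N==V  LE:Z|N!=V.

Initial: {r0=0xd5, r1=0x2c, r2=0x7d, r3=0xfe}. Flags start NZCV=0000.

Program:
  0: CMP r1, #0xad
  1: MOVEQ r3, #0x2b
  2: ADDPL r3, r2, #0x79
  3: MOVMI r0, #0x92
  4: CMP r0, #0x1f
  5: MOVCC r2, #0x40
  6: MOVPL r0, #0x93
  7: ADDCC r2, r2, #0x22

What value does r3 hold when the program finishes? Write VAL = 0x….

VAL = 0xf6

0: ✓ CMP  NZCV=0000
1: · MOVEQ
2: ✓ ADDPL  r3←0xf6
3: · MOVMI
4: ✓ CMP  NZCV=1010
5: · MOVCC
6: · MOVPL
7: · ADDCC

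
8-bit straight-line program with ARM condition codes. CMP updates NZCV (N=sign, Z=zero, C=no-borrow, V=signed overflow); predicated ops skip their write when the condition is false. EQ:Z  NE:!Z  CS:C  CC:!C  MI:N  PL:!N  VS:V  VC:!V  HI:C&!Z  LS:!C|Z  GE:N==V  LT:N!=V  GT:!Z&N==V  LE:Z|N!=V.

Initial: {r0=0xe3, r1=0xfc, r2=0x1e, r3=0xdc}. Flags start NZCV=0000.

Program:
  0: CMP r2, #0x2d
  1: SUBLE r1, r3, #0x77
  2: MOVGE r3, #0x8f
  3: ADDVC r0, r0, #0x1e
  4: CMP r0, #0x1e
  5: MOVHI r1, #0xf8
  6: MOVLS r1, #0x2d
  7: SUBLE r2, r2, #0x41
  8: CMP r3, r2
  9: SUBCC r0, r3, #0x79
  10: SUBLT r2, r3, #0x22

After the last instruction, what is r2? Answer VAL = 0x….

[0] flags=1000 → (cmp)
[1] flags=1000 LE?T → r1=0x65
[2] flags=1000 GE?F → skip
[3] flags=1000 VC?T → r0=0x01
[4] flags=1000 → (cmp)
[5] flags=1000 HI?F → skip
[6] flags=1000 LS?T → r1=0x2d
[7] flags=1000 LE?T → r2=0xdd
[8] flags=1000 → (cmp)
[9] flags=1000 CC?T → r0=0x63
[10] flags=1000 LT?T → r2=0xba

VAL = 0xba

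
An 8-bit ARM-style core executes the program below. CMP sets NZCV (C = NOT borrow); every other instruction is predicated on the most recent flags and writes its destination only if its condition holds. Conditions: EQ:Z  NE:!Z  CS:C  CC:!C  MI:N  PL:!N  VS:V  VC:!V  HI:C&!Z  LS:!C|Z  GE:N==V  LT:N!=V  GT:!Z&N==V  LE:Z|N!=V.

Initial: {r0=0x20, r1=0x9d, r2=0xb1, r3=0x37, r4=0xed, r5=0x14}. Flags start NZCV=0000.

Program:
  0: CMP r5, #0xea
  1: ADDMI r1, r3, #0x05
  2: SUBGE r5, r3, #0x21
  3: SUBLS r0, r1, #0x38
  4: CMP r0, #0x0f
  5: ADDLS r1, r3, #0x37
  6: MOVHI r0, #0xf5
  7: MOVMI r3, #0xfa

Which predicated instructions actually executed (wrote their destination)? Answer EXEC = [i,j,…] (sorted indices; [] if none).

0: ✓ CMP  NZCV=0000
1: · ADDMI
2: ✓ SUBGE  r5←0x16
3: ✓ SUBLS  r0←0x65
4: ✓ CMP  NZCV=0010
5: · ADDLS
6: ✓ MOVHI  r0←0xf5
7: · MOVMI

EXEC = [2,3,6]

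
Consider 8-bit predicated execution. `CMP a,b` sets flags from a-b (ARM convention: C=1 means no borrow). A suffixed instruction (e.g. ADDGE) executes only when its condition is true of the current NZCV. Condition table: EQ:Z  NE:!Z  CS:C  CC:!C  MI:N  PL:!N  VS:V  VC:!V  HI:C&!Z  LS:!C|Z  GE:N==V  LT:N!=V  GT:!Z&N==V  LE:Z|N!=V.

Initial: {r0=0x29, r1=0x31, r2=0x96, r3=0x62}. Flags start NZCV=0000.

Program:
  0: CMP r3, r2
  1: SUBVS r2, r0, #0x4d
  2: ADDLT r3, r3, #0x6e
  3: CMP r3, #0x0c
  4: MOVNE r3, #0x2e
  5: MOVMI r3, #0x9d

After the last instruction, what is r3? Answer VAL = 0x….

VAL = 0x2e

0: ✓ CMP  NZCV=1001
1: ✓ SUBVS  r2←0xdc
2: · ADDLT
3: ✓ CMP  NZCV=0010
4: ✓ MOVNE  r3←0x2e
5: · MOVMI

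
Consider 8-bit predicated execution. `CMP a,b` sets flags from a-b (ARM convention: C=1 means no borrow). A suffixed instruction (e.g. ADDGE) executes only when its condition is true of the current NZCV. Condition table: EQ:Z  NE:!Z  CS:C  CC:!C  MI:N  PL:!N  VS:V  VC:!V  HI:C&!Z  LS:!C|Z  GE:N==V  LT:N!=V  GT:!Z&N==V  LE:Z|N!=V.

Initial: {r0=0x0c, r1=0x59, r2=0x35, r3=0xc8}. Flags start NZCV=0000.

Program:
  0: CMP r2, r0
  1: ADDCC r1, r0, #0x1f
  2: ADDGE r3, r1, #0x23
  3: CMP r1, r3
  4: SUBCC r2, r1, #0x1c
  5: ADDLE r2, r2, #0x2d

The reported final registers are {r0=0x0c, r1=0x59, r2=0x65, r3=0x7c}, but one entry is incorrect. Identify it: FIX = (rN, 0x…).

[0] flags=0010 → (cmp)
[1] flags=0010 CC?F → skip
[2] flags=0010 GE?T → r3=0x7c
[3] flags=1000 → (cmp)
[4] flags=1000 CC?T → r2=0x3d
[5] flags=1000 LE?T → r2=0x6a

FIX = (r2, 0x6a)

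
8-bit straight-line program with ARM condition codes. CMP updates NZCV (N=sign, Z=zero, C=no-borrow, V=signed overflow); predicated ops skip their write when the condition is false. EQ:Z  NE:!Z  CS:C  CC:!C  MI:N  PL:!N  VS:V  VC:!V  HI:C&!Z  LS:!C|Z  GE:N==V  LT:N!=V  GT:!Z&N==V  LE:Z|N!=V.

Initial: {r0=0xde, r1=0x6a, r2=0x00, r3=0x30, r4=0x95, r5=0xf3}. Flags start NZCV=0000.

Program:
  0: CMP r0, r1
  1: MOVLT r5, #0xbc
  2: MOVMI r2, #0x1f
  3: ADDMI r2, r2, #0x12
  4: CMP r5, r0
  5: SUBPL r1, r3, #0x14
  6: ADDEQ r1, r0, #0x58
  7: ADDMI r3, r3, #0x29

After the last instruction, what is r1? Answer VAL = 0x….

0: ✓ CMP  NZCV=0011
1: ✓ MOVLT  r5←0xbc
2: · MOVMI
3: · ADDMI
4: ✓ CMP  NZCV=1000
5: · SUBPL
6: · ADDEQ
7: ✓ ADDMI  r3←0x59

VAL = 0x6a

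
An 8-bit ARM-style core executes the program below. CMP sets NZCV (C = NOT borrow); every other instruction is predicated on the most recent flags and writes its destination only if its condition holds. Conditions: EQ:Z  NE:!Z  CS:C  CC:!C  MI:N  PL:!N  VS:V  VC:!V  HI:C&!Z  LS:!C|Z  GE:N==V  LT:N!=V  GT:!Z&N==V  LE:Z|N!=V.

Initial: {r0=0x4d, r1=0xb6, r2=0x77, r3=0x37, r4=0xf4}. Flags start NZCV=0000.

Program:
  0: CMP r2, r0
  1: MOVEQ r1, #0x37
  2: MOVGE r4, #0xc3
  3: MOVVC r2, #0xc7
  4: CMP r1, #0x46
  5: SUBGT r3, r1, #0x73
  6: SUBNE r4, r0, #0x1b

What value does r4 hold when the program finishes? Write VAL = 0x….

0: ✓ CMP  NZCV=0010
1: · MOVEQ
2: ✓ MOVGE  r4←0xc3
3: ✓ MOVVC  r2←0xc7
4: ✓ CMP  NZCV=0011
5: · SUBGT
6: ✓ SUBNE  r4←0x32

VAL = 0x32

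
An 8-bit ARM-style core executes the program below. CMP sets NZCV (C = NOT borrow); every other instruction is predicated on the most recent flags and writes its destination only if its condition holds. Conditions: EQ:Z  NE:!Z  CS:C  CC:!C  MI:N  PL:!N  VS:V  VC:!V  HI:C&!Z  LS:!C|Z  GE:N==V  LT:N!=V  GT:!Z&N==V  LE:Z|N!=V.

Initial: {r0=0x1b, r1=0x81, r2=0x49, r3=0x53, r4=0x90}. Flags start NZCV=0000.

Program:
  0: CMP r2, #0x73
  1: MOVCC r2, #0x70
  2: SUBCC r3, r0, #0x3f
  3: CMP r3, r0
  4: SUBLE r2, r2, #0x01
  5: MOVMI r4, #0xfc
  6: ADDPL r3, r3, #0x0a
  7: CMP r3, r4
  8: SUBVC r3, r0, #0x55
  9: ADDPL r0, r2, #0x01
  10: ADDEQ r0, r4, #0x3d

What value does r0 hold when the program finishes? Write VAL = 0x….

VAL = 0x1b

[0] flags=1000 → (cmp)
[1] flags=1000 CC?T → r2=0x70
[2] flags=1000 CC?T → r3=0xdc
[3] flags=1010 → (cmp)
[4] flags=1010 LE?T → r2=0x6f
[5] flags=1010 MI?T → r4=0xfc
[6] flags=1010 PL?F → skip
[7] flags=1000 → (cmp)
[8] flags=1000 VC?T → r3=0xc6
[9] flags=1000 PL?F → skip
[10] flags=1000 EQ?F → skip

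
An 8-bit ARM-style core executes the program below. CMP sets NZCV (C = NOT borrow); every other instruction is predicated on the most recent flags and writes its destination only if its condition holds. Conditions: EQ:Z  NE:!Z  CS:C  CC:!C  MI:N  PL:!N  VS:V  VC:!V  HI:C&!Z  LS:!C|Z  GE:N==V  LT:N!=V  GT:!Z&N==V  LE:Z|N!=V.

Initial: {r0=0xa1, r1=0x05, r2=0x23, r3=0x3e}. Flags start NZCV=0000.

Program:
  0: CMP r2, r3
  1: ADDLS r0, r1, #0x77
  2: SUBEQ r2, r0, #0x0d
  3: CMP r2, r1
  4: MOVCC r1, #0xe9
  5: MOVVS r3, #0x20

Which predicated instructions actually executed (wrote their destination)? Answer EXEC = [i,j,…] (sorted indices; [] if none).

0: ✓ CMP  NZCV=1000
1: ✓ ADDLS  r0←0x7c
2: · SUBEQ
3: ✓ CMP  NZCV=0010
4: · MOVCC
5: · MOVVS

EXEC = [1]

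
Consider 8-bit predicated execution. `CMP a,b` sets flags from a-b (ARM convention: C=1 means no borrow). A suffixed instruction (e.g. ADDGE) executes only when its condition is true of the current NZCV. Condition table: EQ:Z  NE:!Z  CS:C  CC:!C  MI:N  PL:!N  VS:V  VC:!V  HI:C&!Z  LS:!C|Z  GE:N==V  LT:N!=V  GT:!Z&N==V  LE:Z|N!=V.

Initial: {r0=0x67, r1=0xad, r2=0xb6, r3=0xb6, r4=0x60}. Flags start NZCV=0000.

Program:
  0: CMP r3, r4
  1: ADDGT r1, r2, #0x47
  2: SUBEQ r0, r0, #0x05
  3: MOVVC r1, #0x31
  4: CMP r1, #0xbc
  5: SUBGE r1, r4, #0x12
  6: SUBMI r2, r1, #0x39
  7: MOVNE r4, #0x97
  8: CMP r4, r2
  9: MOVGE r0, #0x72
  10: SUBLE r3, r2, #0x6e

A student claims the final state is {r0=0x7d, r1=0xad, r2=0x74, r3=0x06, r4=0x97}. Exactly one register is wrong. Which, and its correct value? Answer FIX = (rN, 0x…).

[0] flags=0011 → (cmp)
[1] flags=0011 GT?F → skip
[2] flags=0011 EQ?F → skip
[3] flags=0011 VC?F → skip
[4] flags=1000 → (cmp)
[5] flags=1000 GE?F → skip
[6] flags=1000 MI?T → r2=0x74
[7] flags=1000 NE?T → r4=0x97
[8] flags=0011 → (cmp)
[9] flags=0011 GE?F → skip
[10] flags=0011 LE?T → r3=0x06

FIX = (r0, 0x67)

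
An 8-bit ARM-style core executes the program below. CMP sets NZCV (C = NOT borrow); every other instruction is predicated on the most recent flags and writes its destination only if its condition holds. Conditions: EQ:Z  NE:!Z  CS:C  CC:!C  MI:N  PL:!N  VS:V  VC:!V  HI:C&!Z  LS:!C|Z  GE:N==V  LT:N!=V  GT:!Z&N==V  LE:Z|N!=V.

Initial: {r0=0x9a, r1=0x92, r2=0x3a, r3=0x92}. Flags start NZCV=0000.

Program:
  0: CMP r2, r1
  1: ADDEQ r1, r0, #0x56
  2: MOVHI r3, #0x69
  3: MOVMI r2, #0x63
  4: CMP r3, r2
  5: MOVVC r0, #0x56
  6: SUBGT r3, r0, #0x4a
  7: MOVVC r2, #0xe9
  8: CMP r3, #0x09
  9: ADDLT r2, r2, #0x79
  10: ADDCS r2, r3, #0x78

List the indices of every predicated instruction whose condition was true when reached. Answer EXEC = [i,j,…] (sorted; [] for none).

[0] flags=1001 → (cmp)
[1] flags=1001 EQ?F → skip
[2] flags=1001 HI?F → skip
[3] flags=1001 MI?T → r2=0x63
[4] flags=0011 → (cmp)
[5] flags=0011 VC?F → skip
[6] flags=0011 GT?F → skip
[7] flags=0011 VC?F → skip
[8] flags=1010 → (cmp)
[9] flags=1010 LT?T → r2=0xdc
[10] flags=1010 CS?T → r2=0x0a

EXEC = [3,9,10]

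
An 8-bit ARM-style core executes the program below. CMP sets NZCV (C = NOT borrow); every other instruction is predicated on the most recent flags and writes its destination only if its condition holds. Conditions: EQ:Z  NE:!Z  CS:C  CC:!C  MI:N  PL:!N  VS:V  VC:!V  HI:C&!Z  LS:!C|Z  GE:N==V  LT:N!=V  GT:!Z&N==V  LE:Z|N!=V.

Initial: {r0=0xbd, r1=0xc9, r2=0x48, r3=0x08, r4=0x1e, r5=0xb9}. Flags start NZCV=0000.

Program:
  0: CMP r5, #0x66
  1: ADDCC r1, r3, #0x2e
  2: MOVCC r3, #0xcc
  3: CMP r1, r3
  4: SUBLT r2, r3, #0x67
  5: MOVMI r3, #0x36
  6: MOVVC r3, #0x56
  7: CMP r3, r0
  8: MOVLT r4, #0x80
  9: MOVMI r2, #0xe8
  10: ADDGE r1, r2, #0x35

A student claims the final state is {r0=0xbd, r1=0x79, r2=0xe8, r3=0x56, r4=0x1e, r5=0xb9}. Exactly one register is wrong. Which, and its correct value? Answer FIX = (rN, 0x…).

[0] flags=0011 → (cmp)
[1] flags=0011 CC?F → skip
[2] flags=0011 CC?F → skip
[3] flags=1010 → (cmp)
[4] flags=1010 LT?T → r2=0xa1
[5] flags=1010 MI?T → r3=0x36
[6] flags=1010 VC?T → r3=0x56
[7] flags=1001 → (cmp)
[8] flags=1001 LT?F → skip
[9] flags=1001 MI?T → r2=0xe8
[10] flags=1001 GE?T → r1=0x1d

FIX = (r1, 0x1d)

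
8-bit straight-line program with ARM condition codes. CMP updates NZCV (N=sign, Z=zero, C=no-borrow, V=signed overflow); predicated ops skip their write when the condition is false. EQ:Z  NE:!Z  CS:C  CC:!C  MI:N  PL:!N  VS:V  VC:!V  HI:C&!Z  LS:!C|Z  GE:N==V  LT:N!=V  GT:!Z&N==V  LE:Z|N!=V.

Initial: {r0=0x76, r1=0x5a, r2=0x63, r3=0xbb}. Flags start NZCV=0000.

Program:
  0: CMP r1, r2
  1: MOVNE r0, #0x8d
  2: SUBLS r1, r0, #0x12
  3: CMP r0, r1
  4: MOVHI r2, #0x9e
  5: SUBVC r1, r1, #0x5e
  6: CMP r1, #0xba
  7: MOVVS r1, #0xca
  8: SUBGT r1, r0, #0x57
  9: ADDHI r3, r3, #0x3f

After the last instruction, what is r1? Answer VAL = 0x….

VAL = 0x36

0: ✓ CMP  NZCV=1000
1: ✓ MOVNE  r0←0x8d
2: ✓ SUBLS  r1←0x7b
3: ✓ CMP  NZCV=0011
4: ✓ MOVHI  r2←0x9e
5: · SUBVC
6: ✓ CMP  NZCV=1001
7: ✓ MOVVS  r1←0xca
8: ✓ SUBGT  r1←0x36
9: · ADDHI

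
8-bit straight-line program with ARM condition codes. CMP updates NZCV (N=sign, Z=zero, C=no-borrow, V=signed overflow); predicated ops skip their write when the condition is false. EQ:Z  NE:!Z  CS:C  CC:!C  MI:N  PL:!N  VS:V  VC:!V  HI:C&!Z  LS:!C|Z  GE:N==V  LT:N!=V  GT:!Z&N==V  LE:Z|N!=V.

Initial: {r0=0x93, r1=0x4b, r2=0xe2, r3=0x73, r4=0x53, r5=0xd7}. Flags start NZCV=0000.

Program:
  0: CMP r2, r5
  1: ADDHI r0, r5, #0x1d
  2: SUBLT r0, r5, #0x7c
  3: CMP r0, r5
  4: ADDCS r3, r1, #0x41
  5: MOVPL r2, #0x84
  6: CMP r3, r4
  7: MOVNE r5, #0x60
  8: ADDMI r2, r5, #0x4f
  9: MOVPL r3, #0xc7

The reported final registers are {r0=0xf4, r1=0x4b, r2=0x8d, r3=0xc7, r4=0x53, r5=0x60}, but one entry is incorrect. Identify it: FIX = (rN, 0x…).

FIX = (r2, 0x84)

[0] flags=0010 → (cmp)
[1] flags=0010 HI?T → r0=0xf4
[2] flags=0010 LT?F → skip
[3] flags=0010 → (cmp)
[4] flags=0010 CS?T → r3=0x8c
[5] flags=0010 PL?T → r2=0x84
[6] flags=0011 → (cmp)
[7] flags=0011 NE?T → r5=0x60
[8] flags=0011 MI?F → skip
[9] flags=0011 PL?T → r3=0xc7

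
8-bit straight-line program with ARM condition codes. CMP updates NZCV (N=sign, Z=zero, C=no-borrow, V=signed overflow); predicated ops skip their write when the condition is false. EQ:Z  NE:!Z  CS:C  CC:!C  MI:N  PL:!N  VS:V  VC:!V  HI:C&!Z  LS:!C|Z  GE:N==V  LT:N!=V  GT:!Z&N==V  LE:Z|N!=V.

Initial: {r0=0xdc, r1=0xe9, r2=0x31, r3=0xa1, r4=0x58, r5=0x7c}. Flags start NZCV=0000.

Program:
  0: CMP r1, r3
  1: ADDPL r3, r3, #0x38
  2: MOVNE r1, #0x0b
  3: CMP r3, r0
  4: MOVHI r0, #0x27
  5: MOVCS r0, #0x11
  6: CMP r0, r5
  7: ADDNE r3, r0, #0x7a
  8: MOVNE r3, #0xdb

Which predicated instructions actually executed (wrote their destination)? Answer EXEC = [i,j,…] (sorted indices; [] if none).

EXEC = [1,2,7,8]

0: ✓ CMP  NZCV=0010
1: ✓ ADDPL  r3←0xd9
2: ✓ MOVNE  r1←0x0b
3: ✓ CMP  NZCV=1000
4: · MOVHI
5: · MOVCS
6: ✓ CMP  NZCV=0011
7: ✓ ADDNE  r3←0x56
8: ✓ MOVNE  r3←0xdb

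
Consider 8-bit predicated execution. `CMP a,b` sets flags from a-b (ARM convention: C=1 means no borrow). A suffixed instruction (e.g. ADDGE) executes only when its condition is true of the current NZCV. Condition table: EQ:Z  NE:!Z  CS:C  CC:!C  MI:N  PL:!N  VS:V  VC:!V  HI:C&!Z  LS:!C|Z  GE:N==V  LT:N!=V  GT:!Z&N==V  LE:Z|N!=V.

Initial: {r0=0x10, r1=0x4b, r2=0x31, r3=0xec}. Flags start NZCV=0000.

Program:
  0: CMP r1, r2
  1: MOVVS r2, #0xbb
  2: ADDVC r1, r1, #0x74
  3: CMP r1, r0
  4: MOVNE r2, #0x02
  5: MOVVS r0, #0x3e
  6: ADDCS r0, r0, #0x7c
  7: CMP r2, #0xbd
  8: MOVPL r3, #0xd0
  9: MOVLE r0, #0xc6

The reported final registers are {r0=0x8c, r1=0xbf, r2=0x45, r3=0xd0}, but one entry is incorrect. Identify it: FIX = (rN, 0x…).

0: ✓ CMP  NZCV=0010
1: · MOVVS
2: ✓ ADDVC  r1←0xbf
3: ✓ CMP  NZCV=1010
4: ✓ MOVNE  r2←0x02
5: · MOVVS
6: ✓ ADDCS  r0←0x8c
7: ✓ CMP  NZCV=0000
8: ✓ MOVPL  r3←0xd0
9: · MOVLE

FIX = (r2, 0x02)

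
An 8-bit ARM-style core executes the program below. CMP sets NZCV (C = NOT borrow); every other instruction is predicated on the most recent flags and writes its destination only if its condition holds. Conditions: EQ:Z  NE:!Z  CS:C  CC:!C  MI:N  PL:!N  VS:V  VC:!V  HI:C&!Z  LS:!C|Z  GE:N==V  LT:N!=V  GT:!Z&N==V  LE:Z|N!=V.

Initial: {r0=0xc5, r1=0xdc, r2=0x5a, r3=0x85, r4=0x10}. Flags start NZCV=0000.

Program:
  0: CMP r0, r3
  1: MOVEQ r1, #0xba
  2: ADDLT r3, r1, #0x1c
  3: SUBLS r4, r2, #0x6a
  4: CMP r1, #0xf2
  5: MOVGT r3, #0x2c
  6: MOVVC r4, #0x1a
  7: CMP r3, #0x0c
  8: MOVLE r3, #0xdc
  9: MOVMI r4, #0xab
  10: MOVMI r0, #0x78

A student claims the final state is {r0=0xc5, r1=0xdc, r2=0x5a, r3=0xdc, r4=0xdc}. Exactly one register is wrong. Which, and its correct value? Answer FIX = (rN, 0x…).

FIX = (r4, 0x1a)

[0] flags=0010 → (cmp)
[1] flags=0010 EQ?F → skip
[2] flags=0010 LT?F → skip
[3] flags=0010 LS?F → skip
[4] flags=1000 → (cmp)
[5] flags=1000 GT?F → skip
[6] flags=1000 VC?T → r4=0x1a
[7] flags=0011 → (cmp)
[8] flags=0011 LE?T → r3=0xdc
[9] flags=0011 MI?F → skip
[10] flags=0011 MI?F → skip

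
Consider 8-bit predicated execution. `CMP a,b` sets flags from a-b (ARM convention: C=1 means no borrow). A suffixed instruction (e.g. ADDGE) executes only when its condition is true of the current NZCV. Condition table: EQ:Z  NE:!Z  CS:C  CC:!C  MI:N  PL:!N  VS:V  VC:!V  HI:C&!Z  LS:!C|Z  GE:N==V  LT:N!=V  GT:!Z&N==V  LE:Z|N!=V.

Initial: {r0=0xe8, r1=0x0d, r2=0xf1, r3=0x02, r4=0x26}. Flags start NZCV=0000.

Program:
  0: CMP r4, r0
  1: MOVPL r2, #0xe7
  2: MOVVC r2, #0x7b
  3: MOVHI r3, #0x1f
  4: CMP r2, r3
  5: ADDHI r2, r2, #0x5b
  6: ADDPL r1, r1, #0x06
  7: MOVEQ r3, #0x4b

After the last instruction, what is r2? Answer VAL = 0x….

VAL = 0xd6

0: ✓ CMP  NZCV=0000
1: ✓ MOVPL  r2←0xe7
2: ✓ MOVVC  r2←0x7b
3: · MOVHI
4: ✓ CMP  NZCV=0010
5: ✓ ADDHI  r2←0xd6
6: ✓ ADDPL  r1←0x13
7: · MOVEQ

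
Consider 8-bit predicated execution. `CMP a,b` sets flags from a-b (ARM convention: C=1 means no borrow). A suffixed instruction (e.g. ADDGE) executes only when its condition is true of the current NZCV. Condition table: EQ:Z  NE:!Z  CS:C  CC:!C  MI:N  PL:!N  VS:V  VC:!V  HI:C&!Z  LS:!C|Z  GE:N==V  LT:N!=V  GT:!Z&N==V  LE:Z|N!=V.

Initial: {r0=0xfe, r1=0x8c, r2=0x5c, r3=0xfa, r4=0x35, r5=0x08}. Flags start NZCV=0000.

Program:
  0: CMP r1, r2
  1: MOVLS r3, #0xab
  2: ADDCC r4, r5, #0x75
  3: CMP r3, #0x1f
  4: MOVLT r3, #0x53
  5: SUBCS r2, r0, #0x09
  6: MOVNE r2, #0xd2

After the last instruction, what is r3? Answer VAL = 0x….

[0] flags=0011 → (cmp)
[1] flags=0011 LS?F → skip
[2] flags=0011 CC?F → skip
[3] flags=1010 → (cmp)
[4] flags=1010 LT?T → r3=0x53
[5] flags=1010 CS?T → r2=0xf5
[6] flags=1010 NE?T → r2=0xd2

VAL = 0x53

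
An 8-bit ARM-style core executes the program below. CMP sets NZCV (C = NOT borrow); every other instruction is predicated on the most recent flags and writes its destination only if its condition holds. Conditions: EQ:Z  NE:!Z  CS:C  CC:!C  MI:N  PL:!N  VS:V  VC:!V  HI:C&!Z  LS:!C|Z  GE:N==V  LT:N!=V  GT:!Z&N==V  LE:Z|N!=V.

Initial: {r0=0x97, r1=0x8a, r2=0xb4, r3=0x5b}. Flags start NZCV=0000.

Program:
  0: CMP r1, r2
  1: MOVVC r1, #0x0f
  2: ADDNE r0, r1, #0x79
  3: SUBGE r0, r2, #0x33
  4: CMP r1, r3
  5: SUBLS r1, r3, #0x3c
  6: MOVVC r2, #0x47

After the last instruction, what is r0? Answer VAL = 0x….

0: ✓ CMP  NZCV=1000
1: ✓ MOVVC  r1←0x0f
2: ✓ ADDNE  r0←0x88
3: · SUBGE
4: ✓ CMP  NZCV=1000
5: ✓ SUBLS  r1←0x1f
6: ✓ MOVVC  r2←0x47

VAL = 0x88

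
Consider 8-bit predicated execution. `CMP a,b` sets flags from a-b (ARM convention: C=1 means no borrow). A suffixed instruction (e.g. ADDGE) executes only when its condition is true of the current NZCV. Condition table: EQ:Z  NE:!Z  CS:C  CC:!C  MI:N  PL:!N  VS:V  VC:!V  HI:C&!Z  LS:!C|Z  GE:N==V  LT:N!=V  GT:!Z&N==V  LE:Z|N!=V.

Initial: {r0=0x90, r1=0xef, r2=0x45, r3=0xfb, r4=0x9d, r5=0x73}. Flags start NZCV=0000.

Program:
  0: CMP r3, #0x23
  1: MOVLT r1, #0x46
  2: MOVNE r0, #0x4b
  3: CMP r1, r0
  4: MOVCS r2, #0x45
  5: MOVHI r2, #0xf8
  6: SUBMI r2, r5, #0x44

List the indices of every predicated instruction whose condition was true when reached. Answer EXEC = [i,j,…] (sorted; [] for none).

EXEC = [1,2,6]

[0] flags=1010 → (cmp)
[1] flags=1010 LT?T → r1=0x46
[2] flags=1010 NE?T → r0=0x4b
[3] flags=1000 → (cmp)
[4] flags=1000 CS?F → skip
[5] flags=1000 HI?F → skip
[6] flags=1000 MI?T → r2=0x2f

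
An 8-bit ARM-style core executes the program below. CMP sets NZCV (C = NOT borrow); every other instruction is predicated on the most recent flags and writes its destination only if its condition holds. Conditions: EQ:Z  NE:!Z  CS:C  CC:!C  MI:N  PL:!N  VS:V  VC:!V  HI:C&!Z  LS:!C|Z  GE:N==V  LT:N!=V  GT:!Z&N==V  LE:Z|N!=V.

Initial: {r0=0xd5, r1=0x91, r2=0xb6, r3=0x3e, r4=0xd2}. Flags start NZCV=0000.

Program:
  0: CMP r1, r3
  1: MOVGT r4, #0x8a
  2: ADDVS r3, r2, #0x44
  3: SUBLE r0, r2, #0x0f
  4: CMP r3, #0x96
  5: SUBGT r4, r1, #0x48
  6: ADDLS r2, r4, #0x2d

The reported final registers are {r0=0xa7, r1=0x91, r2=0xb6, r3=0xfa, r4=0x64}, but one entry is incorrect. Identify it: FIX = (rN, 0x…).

FIX = (r4, 0x49)

[0] flags=0011 → (cmp)
[1] flags=0011 GT?F → skip
[2] flags=0011 VS?T → r3=0xfa
[3] flags=0011 LE?T → r0=0xa7
[4] flags=0010 → (cmp)
[5] flags=0010 GT?T → r4=0x49
[6] flags=0010 LS?F → skip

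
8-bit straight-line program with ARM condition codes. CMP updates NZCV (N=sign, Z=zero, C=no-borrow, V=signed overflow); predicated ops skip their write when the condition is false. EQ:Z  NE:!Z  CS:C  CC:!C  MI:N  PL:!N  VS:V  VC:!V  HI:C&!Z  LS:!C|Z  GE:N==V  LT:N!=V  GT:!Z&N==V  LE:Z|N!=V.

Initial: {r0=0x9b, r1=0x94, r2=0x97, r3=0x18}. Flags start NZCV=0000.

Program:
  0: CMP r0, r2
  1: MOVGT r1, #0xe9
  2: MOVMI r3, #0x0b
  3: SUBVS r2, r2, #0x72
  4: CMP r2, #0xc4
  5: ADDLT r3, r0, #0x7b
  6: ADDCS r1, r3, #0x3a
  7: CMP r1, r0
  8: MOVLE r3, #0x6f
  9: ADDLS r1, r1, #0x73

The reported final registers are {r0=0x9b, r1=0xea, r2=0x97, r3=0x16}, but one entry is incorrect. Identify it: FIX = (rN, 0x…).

FIX = (r1, 0xe9)

0: ✓ CMP  NZCV=0010
1: ✓ MOVGT  r1←0xe9
2: · MOVMI
3: · SUBVS
4: ✓ CMP  NZCV=1000
5: ✓ ADDLT  r3←0x16
6: · ADDCS
7: ✓ CMP  NZCV=0010
8: · MOVLE
9: · ADDLS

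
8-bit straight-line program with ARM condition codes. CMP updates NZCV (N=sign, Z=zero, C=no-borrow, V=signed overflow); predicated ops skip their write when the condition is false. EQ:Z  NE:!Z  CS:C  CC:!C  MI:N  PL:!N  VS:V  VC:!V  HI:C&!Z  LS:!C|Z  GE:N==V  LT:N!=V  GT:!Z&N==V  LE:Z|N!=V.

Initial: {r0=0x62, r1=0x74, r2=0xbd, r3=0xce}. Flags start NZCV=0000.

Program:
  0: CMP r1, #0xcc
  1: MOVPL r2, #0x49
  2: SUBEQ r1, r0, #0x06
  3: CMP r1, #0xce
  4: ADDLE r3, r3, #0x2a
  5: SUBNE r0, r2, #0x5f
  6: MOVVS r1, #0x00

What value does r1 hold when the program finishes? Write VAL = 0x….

[0] flags=1001 → (cmp)
[1] flags=1001 PL?F → skip
[2] flags=1001 EQ?F → skip
[3] flags=1001 → (cmp)
[4] flags=1001 LE?F → skip
[5] flags=1001 NE?T → r0=0x5e
[6] flags=1001 VS?T → r1=0x00

VAL = 0x00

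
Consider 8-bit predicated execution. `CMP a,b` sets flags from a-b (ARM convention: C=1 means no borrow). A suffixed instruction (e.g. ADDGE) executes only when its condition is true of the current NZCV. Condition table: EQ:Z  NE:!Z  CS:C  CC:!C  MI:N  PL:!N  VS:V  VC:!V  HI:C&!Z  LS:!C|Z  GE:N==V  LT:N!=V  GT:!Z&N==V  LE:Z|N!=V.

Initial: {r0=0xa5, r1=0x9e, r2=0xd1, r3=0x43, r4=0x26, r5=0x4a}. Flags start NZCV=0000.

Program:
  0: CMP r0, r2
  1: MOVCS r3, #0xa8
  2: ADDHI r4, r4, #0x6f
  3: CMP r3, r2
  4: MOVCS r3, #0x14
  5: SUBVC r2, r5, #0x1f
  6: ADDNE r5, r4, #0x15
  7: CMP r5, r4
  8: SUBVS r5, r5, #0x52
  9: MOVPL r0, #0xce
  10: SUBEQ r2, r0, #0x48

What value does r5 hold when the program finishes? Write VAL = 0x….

VAL = 0x3b

[0] flags=1000 → (cmp)
[1] flags=1000 CS?F → skip
[2] flags=1000 HI?F → skip
[3] flags=0000 → (cmp)
[4] flags=0000 CS?F → skip
[5] flags=0000 VC?T → r2=0x2b
[6] flags=0000 NE?T → r5=0x3b
[7] flags=0010 → (cmp)
[8] flags=0010 VS?F → skip
[9] flags=0010 PL?T → r0=0xce
[10] flags=0010 EQ?F → skip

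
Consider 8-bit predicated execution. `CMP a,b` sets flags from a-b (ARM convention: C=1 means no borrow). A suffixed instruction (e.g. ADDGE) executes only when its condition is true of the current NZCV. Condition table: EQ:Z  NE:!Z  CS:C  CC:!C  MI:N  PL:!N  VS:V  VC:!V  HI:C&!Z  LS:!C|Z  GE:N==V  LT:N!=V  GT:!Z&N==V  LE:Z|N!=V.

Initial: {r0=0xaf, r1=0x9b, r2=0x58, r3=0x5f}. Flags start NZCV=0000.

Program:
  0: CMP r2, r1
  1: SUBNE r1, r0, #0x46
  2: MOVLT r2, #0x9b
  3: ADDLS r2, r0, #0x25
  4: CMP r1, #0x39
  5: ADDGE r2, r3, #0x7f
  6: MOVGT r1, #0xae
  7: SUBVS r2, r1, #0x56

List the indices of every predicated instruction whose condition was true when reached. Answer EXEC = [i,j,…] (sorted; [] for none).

EXEC = [1,3,5,6]

[0] flags=1001 → (cmp)
[1] flags=1001 NE?T → r1=0x69
[2] flags=1001 LT?F → skip
[3] flags=1001 LS?T → r2=0xd4
[4] flags=0010 → (cmp)
[5] flags=0010 GE?T → r2=0xde
[6] flags=0010 GT?T → r1=0xae
[7] flags=0010 VS?F → skip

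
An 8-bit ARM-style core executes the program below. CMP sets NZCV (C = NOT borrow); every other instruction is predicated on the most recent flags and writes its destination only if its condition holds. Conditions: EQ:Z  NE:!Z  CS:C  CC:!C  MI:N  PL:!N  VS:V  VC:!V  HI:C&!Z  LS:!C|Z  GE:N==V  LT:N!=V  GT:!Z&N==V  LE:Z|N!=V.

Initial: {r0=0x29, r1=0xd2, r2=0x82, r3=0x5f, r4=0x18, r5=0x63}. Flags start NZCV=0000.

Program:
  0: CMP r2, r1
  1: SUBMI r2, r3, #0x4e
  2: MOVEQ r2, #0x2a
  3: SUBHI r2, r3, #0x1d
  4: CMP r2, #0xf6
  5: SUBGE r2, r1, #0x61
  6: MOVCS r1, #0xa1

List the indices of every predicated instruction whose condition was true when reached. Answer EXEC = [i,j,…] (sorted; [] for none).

0: ✓ CMP  NZCV=1000
1: ✓ SUBMI  r2←0x11
2: · MOVEQ
3: · SUBHI
4: ✓ CMP  NZCV=0000
5: ✓ SUBGE  r2←0x71
6: · MOVCS

EXEC = [1,5]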